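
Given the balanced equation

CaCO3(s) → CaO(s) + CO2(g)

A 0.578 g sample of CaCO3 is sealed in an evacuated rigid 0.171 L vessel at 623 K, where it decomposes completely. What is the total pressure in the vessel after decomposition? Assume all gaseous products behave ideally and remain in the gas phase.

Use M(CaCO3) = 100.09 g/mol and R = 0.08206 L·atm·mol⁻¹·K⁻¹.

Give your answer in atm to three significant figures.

1.73 atm

n(CaCO3) = 0.578 / 100.09 = 0.005775 mol
n(gas produced) = (1/1) × 0.005775 = 0.005775 mol
P = nRT/V = 0.005775 × 0.08206 × 623 / 0.171 = 1.727 atm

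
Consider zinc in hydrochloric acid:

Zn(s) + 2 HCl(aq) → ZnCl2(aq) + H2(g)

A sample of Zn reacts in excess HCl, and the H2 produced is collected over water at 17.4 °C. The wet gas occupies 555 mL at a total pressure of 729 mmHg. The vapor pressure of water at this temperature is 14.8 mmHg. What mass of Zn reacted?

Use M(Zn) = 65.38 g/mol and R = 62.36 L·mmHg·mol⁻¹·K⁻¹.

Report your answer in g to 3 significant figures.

1.43 g

P(H2) = 729 − 14.8 = 714.2 mmHg
n(H2) = PV/RT = (714.2 × 0.5550) / (62.36 × 290.55) = 0.02188 mol
n(Zn) = (1/1) × 0.02188 = 0.02188 mol
m(Zn) = 0.02188 × 65.38 = 1.431 g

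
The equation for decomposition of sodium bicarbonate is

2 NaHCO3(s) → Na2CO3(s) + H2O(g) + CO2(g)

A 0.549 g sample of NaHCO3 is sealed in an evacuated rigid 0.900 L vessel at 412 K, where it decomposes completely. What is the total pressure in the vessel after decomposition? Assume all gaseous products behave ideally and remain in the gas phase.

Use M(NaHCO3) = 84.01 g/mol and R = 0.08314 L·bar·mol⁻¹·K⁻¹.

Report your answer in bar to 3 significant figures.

0.249 bar

n(NaHCO3) = 0.549 / 84.01 = 0.006535 mol
n(gas produced) = (2/2) × 0.006535 = 0.006535 mol
P = nRT/V = 0.006535 × 0.08314 × 412 / 0.900 = 0.2487 bar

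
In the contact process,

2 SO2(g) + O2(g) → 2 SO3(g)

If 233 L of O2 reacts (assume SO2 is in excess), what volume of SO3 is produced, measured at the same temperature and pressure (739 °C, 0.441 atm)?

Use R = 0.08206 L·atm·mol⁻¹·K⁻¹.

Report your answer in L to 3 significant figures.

At constant T and P, gas volumes are in the mole ratio: V(SO3) = (2/1) × 233 = 466.0 L

466 L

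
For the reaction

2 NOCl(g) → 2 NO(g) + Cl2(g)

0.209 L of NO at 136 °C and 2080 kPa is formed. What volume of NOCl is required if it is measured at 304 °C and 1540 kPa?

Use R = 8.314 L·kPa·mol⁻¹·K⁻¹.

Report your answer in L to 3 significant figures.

n(NO) = PV/RT = (2080 × 0.209) / (8.314 × 409.15) = 0.1278 mol
n(NOCl) = (2/2) × 0.1278 = 0.1278 mol
V = nRT/P = 0.1278 × 8.314 × 577.15 / 1540 = 0.3982 L

0.398 L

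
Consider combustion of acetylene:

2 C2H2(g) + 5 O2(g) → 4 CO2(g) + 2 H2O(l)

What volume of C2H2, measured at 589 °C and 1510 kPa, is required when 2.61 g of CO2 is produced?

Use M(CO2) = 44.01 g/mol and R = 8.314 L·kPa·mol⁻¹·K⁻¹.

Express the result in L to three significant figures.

0.141 L

n(CO2) = 2.610 / 44.01 = 0.05930 mol
n(C2H2) = (2/4) × 0.05930 = 0.02965 mol
V = nRT/P = 0.02965 × 8.314 × 862.15 / 1510 = 0.1407 L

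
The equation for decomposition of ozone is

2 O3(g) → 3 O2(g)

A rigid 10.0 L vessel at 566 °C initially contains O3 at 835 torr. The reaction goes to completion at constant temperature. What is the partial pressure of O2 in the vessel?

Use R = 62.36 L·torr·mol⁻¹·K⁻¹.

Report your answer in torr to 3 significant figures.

n(O3)₀ = PV/RT = (835 × 10.0) / (62.36 × 839.15) = 0.1596 mol
n(O2) = (3/2) × 0.1596 = 0.2394 mol
P(O2) = nRT/V = 0.2394 × 62.36 × 839.15 / 10.0 = 1253 torr

1250 torr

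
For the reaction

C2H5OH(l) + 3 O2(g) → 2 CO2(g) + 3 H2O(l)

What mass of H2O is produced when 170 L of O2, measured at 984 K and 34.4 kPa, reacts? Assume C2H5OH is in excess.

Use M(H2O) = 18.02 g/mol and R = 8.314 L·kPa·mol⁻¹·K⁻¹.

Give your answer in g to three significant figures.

12.9 g

n(O2) = PV/RT = (34.4 × 170) / (8.314 × 984) = 0.7148 mol
n(H2O) = (3/3) × 0.7148 = 0.7148 mol
m(H2O) = 0.7148 × 18.02 = 12.88 g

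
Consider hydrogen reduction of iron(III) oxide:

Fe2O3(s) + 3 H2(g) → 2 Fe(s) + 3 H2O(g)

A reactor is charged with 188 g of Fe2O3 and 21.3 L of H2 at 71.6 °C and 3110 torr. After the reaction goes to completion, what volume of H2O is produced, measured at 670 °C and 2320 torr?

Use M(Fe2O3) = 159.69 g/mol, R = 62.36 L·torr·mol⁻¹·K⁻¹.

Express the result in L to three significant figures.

n(Fe2O3) = 188 / 159.69 = 1.177 mol
n(H2) = PV/RT = (3110 × 21.3) / (62.36 × 344.75) = 3.081 mol
For 1.177 mol Fe2O3, stoichiometry requires (3/1) × 1.177 = 3.531 mol H2; 3.081 mol is available, so H2 is limiting.
n(H2O) = (3/3) × 3.081 = 3.081 mol
V(H2O) = nRT/P = 3.081 × 62.36 × 943.15 / 2320 = 78.11 L

78.1 L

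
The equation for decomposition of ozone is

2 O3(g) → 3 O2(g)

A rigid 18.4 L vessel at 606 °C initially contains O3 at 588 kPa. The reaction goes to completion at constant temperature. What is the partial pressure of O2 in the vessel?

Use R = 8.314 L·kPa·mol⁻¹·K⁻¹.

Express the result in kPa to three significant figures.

882 kPa

n(O3)₀ = PV/RT = (588 × 18.4) / (8.314 × 879.15) = 1.480 mol
n(O2) = (3/2) × 1.480 = 2.220 mol
P(O2) = nRT/V = 2.220 × 8.314 × 879.15 / 18.4 = 881.9 kPa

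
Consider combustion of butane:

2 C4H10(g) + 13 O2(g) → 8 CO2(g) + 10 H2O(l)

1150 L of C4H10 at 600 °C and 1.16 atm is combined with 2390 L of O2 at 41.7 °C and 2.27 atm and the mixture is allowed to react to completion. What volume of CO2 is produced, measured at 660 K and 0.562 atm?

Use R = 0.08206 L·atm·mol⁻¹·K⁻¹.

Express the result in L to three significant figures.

n(C4H10) = PV/RT = (1.16 × 1150) / (0.08206 × 873.15) = 18.62 mol
n(O2) = PV/RT = (2.27 × 2390) / (0.08206 × 314.85) = 210.0 mol
For 18.62 mol C4H10, stoichiometry requires (13/2) × 18.62 = 121.0 mol O2; 210.0 mol is available, so C4H10 is limiting.
n(CO2) = (8/2) × 18.62 = 74.48 mol
V(CO2) = nRT/P = 74.48 × 0.08206 × 660 / 0.562 = 7178 L

7180 L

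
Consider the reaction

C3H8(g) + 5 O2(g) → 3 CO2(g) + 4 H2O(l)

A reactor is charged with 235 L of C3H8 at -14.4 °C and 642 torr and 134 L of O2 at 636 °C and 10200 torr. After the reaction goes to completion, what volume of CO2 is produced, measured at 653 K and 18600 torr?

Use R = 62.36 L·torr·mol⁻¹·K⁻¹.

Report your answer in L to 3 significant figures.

n(C3H8) = PV/RT = (642 × 235) / (62.36 × 258.75) = 9.350 mol
n(O2) = PV/RT = (10200 × 134) / (62.36 × 909.15) = 24.11 mol
For 9.350 mol C3H8, stoichiometry requires (5/1) × 9.350 = 46.75 mol O2; 24.11 mol is available, so O2 is limiting.
n(CO2) = (3/5) × 24.11 = 14.47 mol
V(CO2) = nRT/P = 14.47 × 62.36 × 653 / 18600 = 31.68 L

31.7 L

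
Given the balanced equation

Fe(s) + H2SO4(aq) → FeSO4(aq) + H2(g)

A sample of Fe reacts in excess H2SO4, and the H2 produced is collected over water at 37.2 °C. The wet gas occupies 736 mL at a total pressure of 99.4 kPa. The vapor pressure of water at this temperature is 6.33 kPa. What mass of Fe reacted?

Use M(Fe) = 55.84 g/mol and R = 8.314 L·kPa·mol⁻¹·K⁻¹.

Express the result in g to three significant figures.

P(H2) = 99.4 − 6.33 = 93.07 kPa
n(H2) = PV/RT = (93.07 × 0.7360) / (8.314 × 310.35) = 0.02655 mol
n(Fe) = (1/1) × 0.02655 = 0.02655 mol
m(Fe) = 0.02655 × 55.84 = 1.483 g

1.48 g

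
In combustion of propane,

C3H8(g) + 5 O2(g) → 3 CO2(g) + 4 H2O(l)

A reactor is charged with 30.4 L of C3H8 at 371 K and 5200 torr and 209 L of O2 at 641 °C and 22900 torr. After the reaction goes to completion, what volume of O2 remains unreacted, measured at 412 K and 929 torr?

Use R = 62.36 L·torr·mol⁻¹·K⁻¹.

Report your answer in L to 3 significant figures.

n(C3H8) = PV/RT = (5200 × 30.4) / (62.36 × 371) = 6.833 mol
n(O2) = PV/RT = (22900 × 209) / (62.36 × 914.15) = 83.96 mol
For 6.833 mol C3H8, stoichiometry requires (5/1) × 6.833 = 34.16 mol O2; 83.96 mol is available, so C3H8 is limiting.
n(O2) consumed = (5/1) × 6.833 = 34.16 mol; remaining = 83.96 − 34.16 = 49.80 mol
V(O2) = nRT/P = 49.80 × 62.36 × 412 / 929 = 1377 L

1380 L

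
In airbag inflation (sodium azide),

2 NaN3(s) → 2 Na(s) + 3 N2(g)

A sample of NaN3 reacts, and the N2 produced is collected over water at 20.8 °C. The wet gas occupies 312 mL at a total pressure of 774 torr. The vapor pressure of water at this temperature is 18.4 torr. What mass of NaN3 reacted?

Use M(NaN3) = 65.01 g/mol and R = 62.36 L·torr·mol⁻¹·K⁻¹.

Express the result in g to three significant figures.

0.557 g

P(N2) = 774 − 18.4 = 755.6 torr
n(N2) = PV/RT = (755.6 × 0.3120) / (62.36 × 293.95) = 0.01286 mol
n(NaN3) = (2/3) × 0.01286 = 0.008573 mol
m(NaN3) = 0.008573 × 65.01 = 0.5573 g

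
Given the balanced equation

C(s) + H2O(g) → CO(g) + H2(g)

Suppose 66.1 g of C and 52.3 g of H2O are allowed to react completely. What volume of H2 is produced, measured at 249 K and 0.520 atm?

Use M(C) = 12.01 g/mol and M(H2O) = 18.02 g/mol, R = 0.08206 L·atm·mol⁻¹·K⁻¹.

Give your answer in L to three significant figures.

n(C) = 66.1 / 12.01 = 5.504 mol
n(H2O) = 52.3 / 18.02 = 2.902 mol
For 5.504 mol C, stoichiometry requires (1/1) × 5.504 = 5.504 mol H2O; 2.902 mol is available, so H2O is limiting.
n(H2) = (1/1) × 2.902 = 2.902 mol
V(H2) = nRT/P = 2.902 × 0.08206 × 249 / 0.520 = 114.0 L

114 L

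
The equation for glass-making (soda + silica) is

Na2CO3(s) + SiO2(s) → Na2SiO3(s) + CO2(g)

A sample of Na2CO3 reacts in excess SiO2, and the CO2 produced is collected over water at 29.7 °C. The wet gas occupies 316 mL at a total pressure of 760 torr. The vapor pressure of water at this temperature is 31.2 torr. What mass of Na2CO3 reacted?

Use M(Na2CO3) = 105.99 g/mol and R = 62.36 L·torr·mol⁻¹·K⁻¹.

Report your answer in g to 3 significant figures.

P(CO2) = 760 − 31.2 = 728.8 torr
n(CO2) = PV/RT = (728.8 × 0.3160) / (62.36 × 302.85) = 0.01219 mol
n(Na2CO3) = (1/1) × 0.01219 = 0.01219 mol
m(Na2CO3) = 0.01219 × 105.99 = 1.292 g

1.29 g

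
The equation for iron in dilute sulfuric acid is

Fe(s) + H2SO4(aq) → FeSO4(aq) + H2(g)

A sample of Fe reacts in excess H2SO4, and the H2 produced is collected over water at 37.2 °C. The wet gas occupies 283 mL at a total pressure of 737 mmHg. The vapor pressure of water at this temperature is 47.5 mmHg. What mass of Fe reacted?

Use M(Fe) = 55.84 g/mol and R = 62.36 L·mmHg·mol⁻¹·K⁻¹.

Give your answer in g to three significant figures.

P(H2) = 737 − 47.5 = 689.5 mmHg
n(H2) = PV/RT = (689.5 × 0.2830) / (62.36 × 310.35) = 0.01008 mol
n(Fe) = (1/1) × 0.01008 = 0.01008 mol
m(Fe) = 0.01008 × 55.84 = 0.5629 g

0.563 g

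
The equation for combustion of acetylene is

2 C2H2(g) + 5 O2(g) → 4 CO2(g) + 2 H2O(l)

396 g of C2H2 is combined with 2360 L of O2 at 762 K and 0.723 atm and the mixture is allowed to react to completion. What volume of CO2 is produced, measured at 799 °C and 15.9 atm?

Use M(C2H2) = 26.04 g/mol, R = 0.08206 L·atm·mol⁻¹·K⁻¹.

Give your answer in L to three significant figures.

n(C2H2) = 396 / 26.04 = 15.21 mol
n(O2) = PV/RT = (0.723 × 2360) / (0.08206 × 762) = 27.29 mol
For 15.21 mol C2H2, stoichiometry requires (5/2) × 15.21 = 38.03 mol O2; 27.29 mol is available, so O2 is limiting.
n(CO2) = (4/5) × 27.29 = 21.83 mol
V(CO2) = nRT/P = 21.83 × 0.08206 × 1072.15 / 15.9 = 120.8 L

121 L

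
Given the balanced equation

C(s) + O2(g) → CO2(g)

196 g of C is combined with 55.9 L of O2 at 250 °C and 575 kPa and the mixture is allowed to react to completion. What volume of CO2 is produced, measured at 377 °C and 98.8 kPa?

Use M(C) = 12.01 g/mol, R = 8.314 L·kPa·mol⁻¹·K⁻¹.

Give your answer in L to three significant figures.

n(C) = 196 / 12.01 = 16.32 mol
n(O2) = PV/RT = (575 × 55.9) / (8.314 × 523.15) = 7.390 mol
For 16.32 mol C, stoichiometry requires (1/1) × 16.32 = 16.32 mol O2; 7.390 mol is available, so O2 is limiting.
n(CO2) = (1/1) × 7.390 = 7.390 mol
V(CO2) = nRT/P = 7.390 × 8.314 × 650.15 / 98.8 = 404.3 L

404 L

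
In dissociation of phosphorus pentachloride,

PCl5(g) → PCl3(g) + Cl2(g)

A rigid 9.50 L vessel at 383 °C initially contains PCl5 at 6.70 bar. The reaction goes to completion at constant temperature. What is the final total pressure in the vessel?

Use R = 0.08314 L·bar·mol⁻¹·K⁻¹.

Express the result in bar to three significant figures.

Since T and V are fixed, P_final/P_initial = n_final/n_initial = 2/1.
P_final = (2/1) × 6.70 = 13.40 bar

13.4 bar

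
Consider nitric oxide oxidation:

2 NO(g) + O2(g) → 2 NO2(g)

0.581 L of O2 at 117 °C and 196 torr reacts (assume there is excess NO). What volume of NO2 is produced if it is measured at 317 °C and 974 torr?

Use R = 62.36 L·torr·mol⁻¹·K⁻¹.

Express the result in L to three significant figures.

0.354 L

n(O2) = PV/RT = (196 × 0.581) / (62.36 × 390.15) = 0.004681 mol
n(NO2) = (2/1) × 0.004681 = 0.009362 mol
V = nRT/P = 0.009362 × 62.36 × 590.15 / 974 = 0.3537 L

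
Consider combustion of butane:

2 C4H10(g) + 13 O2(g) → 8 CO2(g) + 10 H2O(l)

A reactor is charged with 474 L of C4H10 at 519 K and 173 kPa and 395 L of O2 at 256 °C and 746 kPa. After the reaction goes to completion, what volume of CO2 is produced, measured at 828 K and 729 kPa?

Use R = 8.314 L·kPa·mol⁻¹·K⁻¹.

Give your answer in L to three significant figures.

n(C4H10) = PV/RT = (173 × 474) / (8.314 × 519) = 19.00 mol
n(O2) = PV/RT = (746 × 395) / (8.314 × 529.15) = 66.98 mol
For 19.00 mol C4H10, stoichiometry requires (13/2) × 19.00 = 123.5 mol O2; 66.98 mol is available, so O2 is limiting.
n(CO2) = (8/13) × 66.98 = 41.22 mol
V(CO2) = nRT/P = 41.22 × 8.314 × 828 / 729 = 389.2 L

389 L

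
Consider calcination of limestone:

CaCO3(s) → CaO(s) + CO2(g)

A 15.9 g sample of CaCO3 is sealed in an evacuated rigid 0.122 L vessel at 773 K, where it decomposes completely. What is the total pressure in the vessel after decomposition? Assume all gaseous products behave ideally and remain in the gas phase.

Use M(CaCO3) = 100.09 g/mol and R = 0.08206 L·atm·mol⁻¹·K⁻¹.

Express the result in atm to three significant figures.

82.6 atm

n(CaCO3) = 15.9 / 100.09 = 0.1589 mol
n(gas produced) = (1/1) × 0.1589 = 0.1589 mol
P = nRT/V = 0.1589 × 0.08206 × 773 / 0.122 = 82.62 atm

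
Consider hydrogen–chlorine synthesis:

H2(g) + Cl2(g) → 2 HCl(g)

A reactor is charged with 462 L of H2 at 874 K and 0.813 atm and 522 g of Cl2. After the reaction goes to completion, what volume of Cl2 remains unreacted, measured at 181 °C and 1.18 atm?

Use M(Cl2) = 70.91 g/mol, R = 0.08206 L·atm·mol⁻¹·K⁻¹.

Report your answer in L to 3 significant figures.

n(H2) = PV/RT = (0.813 × 462) / (0.08206 × 874) = 5.237 mol
n(Cl2) = 522 / 70.91 = 7.361 mol
For 5.237 mol H2, stoichiometry requires (1/1) × 5.237 = 5.237 mol Cl2; 7.361 mol is available, so H2 is limiting.
n(Cl2) consumed = (1/1) × 5.237 = 5.237 mol; remaining = 7.361 − 5.237 = 2.124 mol
V(Cl2) = nRT/P = 2.124 × 0.08206 × 454.15 / 1.18 = 67.08 L

67.1 L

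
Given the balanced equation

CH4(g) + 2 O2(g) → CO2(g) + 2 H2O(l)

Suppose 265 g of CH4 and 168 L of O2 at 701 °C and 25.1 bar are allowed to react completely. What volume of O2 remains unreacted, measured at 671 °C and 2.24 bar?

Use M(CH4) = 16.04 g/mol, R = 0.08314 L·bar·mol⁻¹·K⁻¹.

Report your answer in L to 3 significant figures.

n(CH4) = 265 / 16.04 = 16.52 mol
n(O2) = PV/RT = (25.1 × 168) / (0.08314 × 974.15) = 52.07 mol
For 16.52 mol CH4, stoichiometry requires (2/1) × 16.52 = 33.04 mol O2; 52.07 mol is available, so CH4 is limiting.
n(O2) consumed = (2/1) × 16.52 = 33.04 mol; remaining = 52.07 − 33.04 = 19.03 mol
V(O2) = nRT/P = 19.03 × 0.08314 × 944.15 / 2.24 = 666.9 L

667 L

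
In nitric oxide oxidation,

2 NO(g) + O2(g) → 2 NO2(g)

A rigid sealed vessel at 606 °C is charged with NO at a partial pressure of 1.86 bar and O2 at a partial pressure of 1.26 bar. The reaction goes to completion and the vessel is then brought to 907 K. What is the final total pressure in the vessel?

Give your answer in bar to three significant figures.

Because the vessel is rigid and T is held at 606 °C, work the stoichiometry in partial pressures (P_i = n_iRT/V).
P(O2) required for 1.86 bar of NO = (1/2) × 1.86 = 0.9300 bar; available 1.26 bar, so NO is limiting.
P(O2) remaining = 1.26 − (1/2) × 1.86 = 0.3300 bar
P(gaseous products) = (2)/2 × 1.86 = 1.860 bar
P_total at 606 °C = 0.3300 + 1.860 = 2.190 bar
Scaling to 907 K: P = 2.190 × 907/879.15 = 2.259 bar

2.26 bar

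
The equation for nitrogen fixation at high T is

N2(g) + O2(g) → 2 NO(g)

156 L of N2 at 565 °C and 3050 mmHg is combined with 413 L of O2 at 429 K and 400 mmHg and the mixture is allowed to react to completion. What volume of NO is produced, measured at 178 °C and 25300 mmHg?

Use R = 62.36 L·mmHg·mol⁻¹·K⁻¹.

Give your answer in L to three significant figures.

n(N2) = PV/RT = (3050 × 156) / (62.36 × 838.15) = 9.103 mol
n(O2) = PV/RT = (400 × 413) / (62.36 × 429) = 6.175 mol
For 9.103 mol N2, stoichiometry requires (1/1) × 9.103 = 9.103 mol O2; 6.175 mol is available, so O2 is limiting.
n(NO) = (2/1) × 6.175 = 12.35 mol
V(NO) = nRT/P = 12.35 × 62.36 × 451.15 / 25300 = 13.73 L

13.7 L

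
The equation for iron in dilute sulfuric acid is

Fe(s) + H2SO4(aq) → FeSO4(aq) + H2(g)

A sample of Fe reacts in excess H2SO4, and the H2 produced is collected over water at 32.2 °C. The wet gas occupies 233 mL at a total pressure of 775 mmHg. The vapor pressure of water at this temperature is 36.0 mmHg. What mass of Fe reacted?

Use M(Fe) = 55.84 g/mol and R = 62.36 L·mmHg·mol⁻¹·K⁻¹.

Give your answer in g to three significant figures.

0.505 g

P(H2) = 775 − 36.0 = 739.0 mmHg
n(H2) = PV/RT = (739.0 × 0.2330) / (62.36 × 305.35) = 0.009043 mol
n(Fe) = (1/1) × 0.009043 = 0.009043 mol
m(Fe) = 0.009043 × 55.84 = 0.5050 g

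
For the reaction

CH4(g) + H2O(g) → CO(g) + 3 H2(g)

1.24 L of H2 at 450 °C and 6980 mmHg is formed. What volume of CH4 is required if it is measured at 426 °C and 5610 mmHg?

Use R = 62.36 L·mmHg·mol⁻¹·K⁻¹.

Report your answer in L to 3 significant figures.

n(H2) = PV/RT = (6980 × 1.24) / (62.36 × 723.15) = 0.1919 mol
n(CH4) = (1/3) × 0.1919 = 0.06397 mol
V = nRT/P = 0.06397 × 62.36 × 699.15 / 5610 = 0.4972 L

0.497 L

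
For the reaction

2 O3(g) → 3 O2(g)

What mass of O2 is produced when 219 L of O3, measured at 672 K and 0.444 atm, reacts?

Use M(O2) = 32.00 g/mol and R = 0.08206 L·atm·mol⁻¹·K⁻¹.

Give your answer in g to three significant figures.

84.6 g

n(O3) = PV/RT = (0.444 × 219) / (0.08206 × 672) = 1.763 mol
n(O2) = (3/2) × 1.763 = 2.644 mol
m(O2) = 2.644 × 32.00 = 84.61 g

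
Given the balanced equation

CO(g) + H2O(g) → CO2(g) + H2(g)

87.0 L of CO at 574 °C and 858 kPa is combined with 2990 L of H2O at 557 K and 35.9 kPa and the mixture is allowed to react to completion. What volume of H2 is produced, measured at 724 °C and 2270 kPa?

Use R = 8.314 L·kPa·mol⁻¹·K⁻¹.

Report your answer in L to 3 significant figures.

38.7 L

n(CO) = PV/RT = (858 × 87.0) / (8.314 × 847.15) = 10.60 mol
n(H2O) = PV/RT = (35.9 × 2990) / (8.314 × 557) = 23.18 mol
For 10.60 mol CO, stoichiometry requires (1/1) × 10.60 = 10.60 mol H2O; 23.18 mol is available, so CO is limiting.
n(H2) = (1/1) × 10.60 = 10.60 mol
V(H2) = nRT/P = 10.60 × 8.314 × 997.15 / 2270 = 38.71 L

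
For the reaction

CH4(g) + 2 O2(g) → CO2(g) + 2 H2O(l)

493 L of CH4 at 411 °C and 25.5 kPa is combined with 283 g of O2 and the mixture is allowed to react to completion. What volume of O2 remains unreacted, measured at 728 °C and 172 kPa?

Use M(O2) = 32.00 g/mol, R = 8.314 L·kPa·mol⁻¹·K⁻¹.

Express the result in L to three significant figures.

214 L

n(CH4) = PV/RT = (25.5 × 493) / (8.314 × 684.15) = 2.210 mol
n(O2) = 283 / 32.00 = 8.844 mol
For 2.210 mol CH4, stoichiometry requires (2/1) × 2.210 = 4.420 mol O2; 8.844 mol is available, so CH4 is limiting.
n(O2) consumed = (2/1) × 2.210 = 4.420 mol; remaining = 8.844 − 4.420 = 4.424 mol
V(O2) = nRT/P = 4.424 × 8.314 × 1001.15 / 172 = 214.1 L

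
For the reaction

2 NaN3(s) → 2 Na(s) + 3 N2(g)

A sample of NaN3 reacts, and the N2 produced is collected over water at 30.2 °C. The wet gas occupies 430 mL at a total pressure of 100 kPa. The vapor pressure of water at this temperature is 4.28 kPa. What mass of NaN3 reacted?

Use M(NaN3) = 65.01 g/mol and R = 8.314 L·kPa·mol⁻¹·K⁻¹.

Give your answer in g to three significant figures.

0.707 g

P(N2) = 100 − 4.28 = 95.72 kPa
n(N2) = PV/RT = (95.72 × 0.4300) / (8.314 × 303.35) = 0.01632 mol
n(NaN3) = (2/3) × 0.01632 = 0.01088 mol
m(NaN3) = 0.01088 × 65.01 = 0.7073 g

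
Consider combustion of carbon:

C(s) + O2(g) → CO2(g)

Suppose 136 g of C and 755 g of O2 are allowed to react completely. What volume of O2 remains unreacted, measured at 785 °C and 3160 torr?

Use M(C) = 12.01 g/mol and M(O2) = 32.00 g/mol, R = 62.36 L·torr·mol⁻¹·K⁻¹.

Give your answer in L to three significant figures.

256 L

n(C) = 136 / 12.01 = 11.32 mol
n(O2) = 755 / 32.00 = 23.59 mol
For 11.32 mol C, stoichiometry requires (1/1) × 11.32 = 11.32 mol O2; 23.59 mol is available, so C is limiting.
n(O2) consumed = (1/1) × 11.32 = 11.32 mol; remaining = 23.59 − 11.32 = 12.27 mol
V(O2) = nRT/P = 12.27 × 62.36 × 1058.15 / 3160 = 256.2 L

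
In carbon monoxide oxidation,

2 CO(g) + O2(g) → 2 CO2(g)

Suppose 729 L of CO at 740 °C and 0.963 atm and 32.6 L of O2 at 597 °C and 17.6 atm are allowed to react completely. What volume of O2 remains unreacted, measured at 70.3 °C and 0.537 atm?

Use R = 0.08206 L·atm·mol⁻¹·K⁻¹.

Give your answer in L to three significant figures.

200 L

n(CO) = PV/RT = (0.963 × 729) / (0.08206 × 1013.15) = 8.444 mol
n(O2) = PV/RT = (17.6 × 32.6) / (0.08206 × 870.15) = 8.035 mol
For 8.444 mol CO, stoichiometry requires (1/2) × 8.444 = 4.222 mol O2; 8.035 mol is available, so CO is limiting.
n(O2) consumed = (1/2) × 8.444 = 4.222 mol; remaining = 8.035 − 4.222 = 3.813 mol
V(O2) = nRT/P = 3.813 × 0.08206 × 343.45 / 0.537 = 200.1 L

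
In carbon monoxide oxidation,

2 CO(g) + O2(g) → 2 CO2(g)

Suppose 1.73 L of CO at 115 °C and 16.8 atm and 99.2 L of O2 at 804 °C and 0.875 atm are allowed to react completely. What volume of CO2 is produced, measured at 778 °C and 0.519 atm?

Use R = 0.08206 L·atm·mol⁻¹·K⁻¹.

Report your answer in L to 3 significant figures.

152 L

n(CO) = PV/RT = (16.8 × 1.73) / (0.08206 × 388.15) = 0.9125 mol
n(O2) = PV/RT = (0.875 × 99.2) / (0.08206 × 1077.15) = 0.9820 mol
For 0.9125 mol CO, stoichiometry requires (1/2) × 0.9125 = 0.4562 mol O2; 0.9820 mol is available, so CO is limiting.
n(CO2) = (2/2) × 0.9125 = 0.9125 mol
V(CO2) = nRT/P = 0.9125 × 0.08206 × 1051.15 / 0.519 = 151.7 L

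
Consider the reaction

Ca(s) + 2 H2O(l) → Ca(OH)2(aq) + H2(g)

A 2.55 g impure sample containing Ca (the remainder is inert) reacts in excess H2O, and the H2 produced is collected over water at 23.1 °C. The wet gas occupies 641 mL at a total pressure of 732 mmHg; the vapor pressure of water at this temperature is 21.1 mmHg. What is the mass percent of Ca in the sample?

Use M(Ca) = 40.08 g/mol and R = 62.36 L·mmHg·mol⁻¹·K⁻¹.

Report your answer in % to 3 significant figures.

38.8 %

P(H2) = 732 − 21.1 = 710.9 mmHg
n(H2) = PV/RT = (710.9 × 0.6410) / (62.36 × 296.25) = 0.02467 mol
n(Ca) = (1/1) × 0.02467 = 0.02467 mol
m(Ca) = 0.02467 × 40.08 = 0.9888 g
%Ca = 0.9888 / 2.55 × 100 = 38.78%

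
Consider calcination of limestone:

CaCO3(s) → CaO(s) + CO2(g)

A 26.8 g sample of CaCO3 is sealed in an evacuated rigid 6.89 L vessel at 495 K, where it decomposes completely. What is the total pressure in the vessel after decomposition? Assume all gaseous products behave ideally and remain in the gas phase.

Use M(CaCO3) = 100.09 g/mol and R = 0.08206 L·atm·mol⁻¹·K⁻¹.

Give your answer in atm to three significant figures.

1.58 atm

n(CaCO3) = 26.8 / 100.09 = 0.2678 mol
n(gas produced) = (1/1) × 0.2678 = 0.2678 mol
P = nRT/V = 0.2678 × 0.08206 × 495 / 6.89 = 1.579 atm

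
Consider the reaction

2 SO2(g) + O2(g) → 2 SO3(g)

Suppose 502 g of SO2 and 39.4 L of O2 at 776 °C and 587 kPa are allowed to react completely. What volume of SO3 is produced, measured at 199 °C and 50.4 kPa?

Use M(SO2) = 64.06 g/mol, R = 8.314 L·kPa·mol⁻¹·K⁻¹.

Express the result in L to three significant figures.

413 L

n(SO2) = 502 / 64.06 = 7.836 mol
n(O2) = PV/RT = (587 × 39.4) / (8.314 × 1049.15) = 2.651 mol
For 7.836 mol SO2, stoichiometry requires (1/2) × 7.836 = 3.918 mol O2; 2.651 mol is available, so O2 is limiting.
n(SO3) = (2/1) × 2.651 = 5.302 mol
V(SO3) = nRT/P = 5.302 × 8.314 × 472.15 / 50.4 = 413.0 L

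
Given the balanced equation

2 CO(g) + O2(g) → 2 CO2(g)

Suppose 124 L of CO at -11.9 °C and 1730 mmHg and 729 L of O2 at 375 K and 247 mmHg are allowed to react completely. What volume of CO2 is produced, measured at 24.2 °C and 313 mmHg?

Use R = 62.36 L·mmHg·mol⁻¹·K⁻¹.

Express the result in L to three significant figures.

780 L

n(CO) = PV/RT = (1730 × 124) / (62.36 × 261.25) = 13.17 mol
n(O2) = PV/RT = (247 × 729) / (62.36 × 375) = 7.700 mol
For 13.17 mol CO, stoichiometry requires (1/2) × 13.17 = 6.585 mol O2; 7.700 mol is available, so CO is limiting.
n(CO2) = (2/2) × 13.17 = 13.17 mol
V(CO2) = nRT/P = 13.17 × 62.36 × 297.35 / 313 = 780.2 L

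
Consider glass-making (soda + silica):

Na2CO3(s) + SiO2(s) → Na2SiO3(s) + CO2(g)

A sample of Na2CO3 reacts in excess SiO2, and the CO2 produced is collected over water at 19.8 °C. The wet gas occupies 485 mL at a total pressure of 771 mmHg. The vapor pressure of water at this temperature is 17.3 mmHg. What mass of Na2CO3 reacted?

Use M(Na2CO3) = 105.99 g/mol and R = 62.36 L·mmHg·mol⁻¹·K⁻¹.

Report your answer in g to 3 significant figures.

2.12 g

P(CO2) = 771 − 17.3 = 753.7 mmHg
n(CO2) = PV/RT = (753.7 × 0.4850) / (62.36 × 292.95) = 0.02001 mol
n(Na2CO3) = (1/1) × 0.02001 = 0.02001 mol
m(Na2CO3) = 0.02001 × 105.99 = 2.121 g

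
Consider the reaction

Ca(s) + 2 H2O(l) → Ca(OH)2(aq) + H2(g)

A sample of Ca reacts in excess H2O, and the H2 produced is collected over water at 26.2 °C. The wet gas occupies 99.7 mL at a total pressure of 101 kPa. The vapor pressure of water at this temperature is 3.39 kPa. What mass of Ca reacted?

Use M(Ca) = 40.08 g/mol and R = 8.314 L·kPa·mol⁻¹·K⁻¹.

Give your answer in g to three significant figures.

P(H2) = 101 − 3.39 = 97.61 kPa
n(H2) = PV/RT = (97.61 × 0.09970) / (8.314 × 299.35) = 0.003910 mol
n(Ca) = (1/1) × 0.003910 = 0.003910 mol
m(Ca) = 0.003910 × 40.08 = 0.1567 g

0.157 g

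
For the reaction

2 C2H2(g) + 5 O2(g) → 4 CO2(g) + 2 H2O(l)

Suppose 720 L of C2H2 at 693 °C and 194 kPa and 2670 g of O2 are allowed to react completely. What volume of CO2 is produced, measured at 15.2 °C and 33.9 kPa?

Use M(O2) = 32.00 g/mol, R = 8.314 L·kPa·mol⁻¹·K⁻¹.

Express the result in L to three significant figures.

2460 L

n(C2H2) = PV/RT = (194 × 720) / (8.314 × 966.15) = 17.39 mol
n(O2) = 2670 / 32.00 = 83.44 mol
For 17.39 mol C2H2, stoichiometry requires (5/2) × 17.39 = 43.48 mol O2; 83.44 mol is available, so C2H2 is limiting.
n(CO2) = (4/2) × 17.39 = 34.78 mol
V(CO2) = nRT/P = 34.78 × 8.314 × 288.35 / 33.9 = 2460 L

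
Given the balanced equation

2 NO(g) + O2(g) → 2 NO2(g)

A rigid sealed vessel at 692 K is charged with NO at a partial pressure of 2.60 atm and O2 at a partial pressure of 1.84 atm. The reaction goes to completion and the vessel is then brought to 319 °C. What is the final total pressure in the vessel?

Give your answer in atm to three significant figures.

2.69 atm

At constant V, partial pressures at 692 K are proportional to moles, so apply stoichiometry directly to pressures.
P(O2) required for 2.60 atm of NO = (1/2) × 2.60 = 1.300 atm; available 1.84 atm, so NO is limiting.
P(O2) remaining = 1.84 − (1/2) × 2.60 = 0.5400 atm
P(gaseous products) = (2)/2 × 2.60 = 2.600 atm
P_total at 692 K = 0.5400 + 2.600 = 3.140 atm
Scaling to 319 °C: P = 3.140 × 592.15/692 = 2.687 atm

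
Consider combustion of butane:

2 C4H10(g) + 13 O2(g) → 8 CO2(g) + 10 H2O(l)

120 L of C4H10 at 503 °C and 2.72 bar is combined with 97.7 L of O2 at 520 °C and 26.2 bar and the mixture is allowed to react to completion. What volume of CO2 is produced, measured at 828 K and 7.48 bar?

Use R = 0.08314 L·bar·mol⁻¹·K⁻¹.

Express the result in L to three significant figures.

186 L

n(C4H10) = PV/RT = (2.72 × 120) / (0.08314 × 776.15) = 5.058 mol
n(O2) = PV/RT = (26.2 × 97.7) / (0.08314 × 793.15) = 38.82 mol
For 5.058 mol C4H10, stoichiometry requires (13/2) × 5.058 = 32.88 mol O2; 38.82 mol is available, so C4H10 is limiting.
n(CO2) = (8/2) × 5.058 = 20.23 mol
V(CO2) = nRT/P = 20.23 × 0.08314 × 828 / 7.48 = 186.2 L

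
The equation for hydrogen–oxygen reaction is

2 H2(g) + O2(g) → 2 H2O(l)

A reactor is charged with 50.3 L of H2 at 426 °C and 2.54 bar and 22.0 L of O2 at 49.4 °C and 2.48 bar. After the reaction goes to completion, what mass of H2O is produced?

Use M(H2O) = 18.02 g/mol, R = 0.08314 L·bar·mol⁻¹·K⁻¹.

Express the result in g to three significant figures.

n(H2) = PV/RT = (2.54 × 50.3) / (0.08314 × 699.15) = 2.198 mol
n(O2) = PV/RT = (2.48 × 22.0) / (0.08314 × 322.55) = 2.035 mol
For 2.198 mol H2, stoichiometry requires (1/2) × 2.198 = 1.099 mol O2; 2.035 mol is available, so H2 is limiting.
n(H2O) = (2/2) × 2.198 = 2.198 mol
m(H2O) = 2.198 × 18.02 = 39.61 g

39.6 g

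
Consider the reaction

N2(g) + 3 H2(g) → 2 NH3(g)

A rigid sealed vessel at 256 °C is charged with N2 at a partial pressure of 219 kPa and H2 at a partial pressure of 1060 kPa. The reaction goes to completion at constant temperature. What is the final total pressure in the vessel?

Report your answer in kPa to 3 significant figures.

With V and T fixed, P_i ∝ n_i, so the mole ratios apply directly to partial pressures at 256 °C.
P(H2) required for 219 kPa of N2 = (3/1) × 219 = 657.0 kPa; available 1060 kPa, so N2 is limiting.
P(H2) remaining = 1060 − (3/1) × 219 = 403.0 kPa
P(gaseous products) = (2)/1 × 219 = 438.0 kPa
P_total at 256 °C = 403.0 + 438.0 = 841.0 kPa

841 kPa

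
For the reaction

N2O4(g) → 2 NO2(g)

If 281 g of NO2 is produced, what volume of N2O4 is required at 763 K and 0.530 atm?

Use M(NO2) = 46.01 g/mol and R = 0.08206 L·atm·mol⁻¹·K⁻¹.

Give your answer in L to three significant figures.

361 L

n(NO2) = 281.0 / 46.01 = 6.107 mol
n(N2O4) = (1/2) × 6.107 = 3.054 mol
V = nRT/P = 3.054 × 0.08206 × 763 / 0.530 = 360.8 L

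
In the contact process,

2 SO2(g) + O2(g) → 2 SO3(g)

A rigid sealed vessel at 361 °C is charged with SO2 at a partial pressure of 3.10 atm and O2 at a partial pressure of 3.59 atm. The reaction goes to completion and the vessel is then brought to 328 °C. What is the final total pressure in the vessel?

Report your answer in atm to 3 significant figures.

4.87 atm

Because the vessel is rigid and T is held at 361 °C, work the stoichiometry in partial pressures (P_i = n_iRT/V).
P(O2) required for 3.10 atm of SO2 = (1/2) × 3.10 = 1.550 atm; available 3.59 atm, so SO2 is limiting.
P(O2) remaining = 3.59 − (1/2) × 3.10 = 2.040 atm
P(gaseous products) = (2)/2 × 3.10 = 3.100 atm
P_total at 361 °C = 2.040 + 3.100 = 5.140 atm
Scaling to 328 °C: P = 5.140 × 601.15/634.15 = 4.873 atm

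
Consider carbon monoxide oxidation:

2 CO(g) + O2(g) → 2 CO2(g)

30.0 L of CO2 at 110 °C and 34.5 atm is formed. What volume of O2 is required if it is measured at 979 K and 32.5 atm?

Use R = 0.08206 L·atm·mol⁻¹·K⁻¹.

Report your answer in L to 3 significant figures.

n(CO2) = PV/RT = (34.5 × 30.0) / (0.08206 × 383.15) = 32.92 mol
n(O2) = (1/2) × 32.92 = 16.46 mol
V = nRT/P = 16.46 × 0.08206 × 979 / 32.5 = 40.69 L

40.7 L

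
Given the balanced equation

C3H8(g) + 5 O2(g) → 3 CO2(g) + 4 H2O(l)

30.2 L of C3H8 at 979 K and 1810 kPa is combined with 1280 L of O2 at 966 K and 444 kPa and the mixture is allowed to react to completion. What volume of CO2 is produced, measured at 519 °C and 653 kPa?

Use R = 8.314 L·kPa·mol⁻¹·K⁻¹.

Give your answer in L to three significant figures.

n(C3H8) = PV/RT = (1810 × 30.2) / (8.314 × 979) = 6.716 mol
n(O2) = PV/RT = (444 × 1280) / (8.314 × 966) = 70.76 mol
For 6.716 mol C3H8, stoichiometry requires (5/1) × 6.716 = 33.58 mol O2; 70.76 mol is available, so C3H8 is limiting.
n(CO2) = (3/1) × 6.716 = 20.15 mol
V(CO2) = nRT/P = 20.15 × 8.314 × 792.15 / 653 = 203.2 L

203 L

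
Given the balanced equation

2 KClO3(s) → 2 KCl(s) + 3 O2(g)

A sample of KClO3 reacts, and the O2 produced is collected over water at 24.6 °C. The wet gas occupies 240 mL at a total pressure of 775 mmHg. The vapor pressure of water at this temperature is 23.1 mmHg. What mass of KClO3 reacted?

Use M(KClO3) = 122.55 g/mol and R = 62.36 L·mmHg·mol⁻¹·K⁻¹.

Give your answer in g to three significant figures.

P(O2) = 775 − 23.1 = 751.9 mmHg
n(O2) = PV/RT = (751.9 × 0.2400) / (62.36 × 297.75) = 0.009719 mol
n(KClO3) = (2/3) × 0.009719 = 0.006479 mol
m(KClO3) = 0.006479 × 122.55 = 0.7940 g

0.794 g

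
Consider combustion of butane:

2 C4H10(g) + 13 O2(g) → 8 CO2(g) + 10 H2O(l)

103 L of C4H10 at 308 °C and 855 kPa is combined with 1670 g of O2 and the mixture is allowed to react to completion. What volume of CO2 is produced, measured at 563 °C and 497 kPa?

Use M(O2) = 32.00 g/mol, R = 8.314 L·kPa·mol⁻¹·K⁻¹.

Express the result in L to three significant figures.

n(C4H10) = PV/RT = (855 × 103) / (8.314 × 581.15) = 18.23 mol
n(O2) = 1670 / 32.00 = 52.19 mol
For 18.23 mol C4H10, stoichiometry requires (13/2) × 18.23 = 118.5 mol O2; 52.19 mol is available, so O2 is limiting.
n(CO2) = (8/13) × 52.19 = 32.12 mol
V(CO2) = nRT/P = 32.12 × 8.314 × 836.15 / 497 = 449.3 L

449 L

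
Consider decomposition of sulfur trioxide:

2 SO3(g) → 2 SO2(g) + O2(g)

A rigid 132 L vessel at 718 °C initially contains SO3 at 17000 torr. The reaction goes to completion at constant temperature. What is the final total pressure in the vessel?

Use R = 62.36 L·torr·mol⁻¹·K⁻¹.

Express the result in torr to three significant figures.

Since T and V are fixed, P_final/P_initial = n_final/n_initial = 3/2.
P_final = (3/2) × 17000 = 25500 torr

25500 torr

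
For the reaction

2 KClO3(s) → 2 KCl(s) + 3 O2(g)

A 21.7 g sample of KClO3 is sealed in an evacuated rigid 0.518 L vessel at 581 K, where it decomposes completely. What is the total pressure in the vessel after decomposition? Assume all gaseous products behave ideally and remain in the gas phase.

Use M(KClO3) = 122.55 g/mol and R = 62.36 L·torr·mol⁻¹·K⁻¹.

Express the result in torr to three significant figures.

n(KClO3) = 21.7 / 122.55 = 0.1771 mol
n(gas produced) = (3/2) × 0.1771 = 0.2656 mol
P = nRT/V = 0.2656 × 62.36 × 581 / 0.518 = 18580 torr

18600 torr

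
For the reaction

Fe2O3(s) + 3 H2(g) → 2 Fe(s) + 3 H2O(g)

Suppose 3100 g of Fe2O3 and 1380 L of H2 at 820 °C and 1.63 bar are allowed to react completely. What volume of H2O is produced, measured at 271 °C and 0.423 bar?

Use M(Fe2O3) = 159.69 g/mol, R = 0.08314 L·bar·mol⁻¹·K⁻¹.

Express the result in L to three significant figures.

n(Fe2O3) = 3100 / 159.69 = 19.41 mol
n(H2) = PV/RT = (1.63 × 1380) / (0.08314 × 1093.15) = 24.75 mol
For 19.41 mol Fe2O3, stoichiometry requires (3/1) × 19.41 = 58.23 mol H2; 24.75 mol is available, so H2 is limiting.
n(H2O) = (3/3) × 24.75 = 24.75 mol
V(H2O) = nRT/P = 24.75 × 0.08314 × 544.15 / 0.423 = 2647 L

2650 L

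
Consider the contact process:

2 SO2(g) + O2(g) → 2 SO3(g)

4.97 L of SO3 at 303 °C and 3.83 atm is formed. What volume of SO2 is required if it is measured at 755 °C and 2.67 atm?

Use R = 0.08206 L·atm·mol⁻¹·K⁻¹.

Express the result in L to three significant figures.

n(SO3) = PV/RT = (3.83 × 4.97) / (0.08206 × 576.15) = 0.4026 mol
n(SO2) = (2/2) × 0.4026 = 0.4026 mol
V = nRT/P = 0.4026 × 0.08206 × 1028.15 / 2.67 = 12.72 L

12.7 L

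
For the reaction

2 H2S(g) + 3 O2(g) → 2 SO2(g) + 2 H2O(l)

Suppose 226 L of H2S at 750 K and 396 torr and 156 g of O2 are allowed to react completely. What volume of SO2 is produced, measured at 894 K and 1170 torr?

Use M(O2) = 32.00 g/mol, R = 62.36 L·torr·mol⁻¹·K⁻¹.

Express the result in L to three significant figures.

n(H2S) = PV/RT = (396 × 226) / (62.36 × 750) = 1.914 mol
n(O2) = 156 / 32.00 = 4.875 mol
For 1.914 mol H2S, stoichiometry requires (3/2) × 1.914 = 2.871 mol O2; 4.875 mol is available, so H2S is limiting.
n(SO2) = (2/2) × 1.914 = 1.914 mol
V(SO2) = nRT/P = 1.914 × 62.36 × 894 / 1170 = 91.20 L

91.2 L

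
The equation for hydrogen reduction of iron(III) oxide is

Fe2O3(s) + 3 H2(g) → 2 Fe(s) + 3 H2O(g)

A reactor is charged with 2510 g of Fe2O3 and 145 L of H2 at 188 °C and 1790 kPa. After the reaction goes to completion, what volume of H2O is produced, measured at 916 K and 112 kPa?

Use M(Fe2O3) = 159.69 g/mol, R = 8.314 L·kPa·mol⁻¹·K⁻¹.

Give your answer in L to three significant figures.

3210 L

n(Fe2O3) = 2510 / 159.69 = 15.72 mol
n(H2) = PV/RT = (1790 × 145) / (8.314 × 461.15) = 67.70 mol
For 15.72 mol Fe2O3, stoichiometry requires (3/1) × 15.72 = 47.16 mol H2; 67.70 mol is available, so Fe2O3 is limiting.
n(H2O) = (3/1) × 15.72 = 47.16 mol
V(H2O) = nRT/P = 47.16 × 8.314 × 916 / 112 = 3207 L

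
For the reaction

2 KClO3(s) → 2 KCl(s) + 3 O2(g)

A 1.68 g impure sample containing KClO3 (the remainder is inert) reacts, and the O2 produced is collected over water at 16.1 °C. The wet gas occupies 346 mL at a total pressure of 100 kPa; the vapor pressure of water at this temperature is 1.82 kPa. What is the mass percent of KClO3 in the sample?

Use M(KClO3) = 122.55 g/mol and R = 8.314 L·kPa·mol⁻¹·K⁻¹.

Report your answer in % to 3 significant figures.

P(O2) = 100 − 1.82 = 98.18 kPa
n(O2) = PV/RT = (98.18 × 0.3460) / (8.314 × 289.25) = 0.01413 mol
n(KClO3) = (2/3) × 0.01413 = 0.009420 mol
m(KClO3) = 0.009420 × 122.55 = 1.154 g
%KClO3 = 1.154 / 1.68 × 100 = 68.69%

68.7 %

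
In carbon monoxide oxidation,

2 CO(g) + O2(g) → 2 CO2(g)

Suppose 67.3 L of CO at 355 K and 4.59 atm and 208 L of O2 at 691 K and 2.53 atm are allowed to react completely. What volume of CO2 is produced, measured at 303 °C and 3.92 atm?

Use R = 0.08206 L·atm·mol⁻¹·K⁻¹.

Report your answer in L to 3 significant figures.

n(CO) = PV/RT = (4.59 × 67.3) / (0.08206 × 355) = 10.60 mol
n(O2) = PV/RT = (2.53 × 208) / (0.08206 × 691) = 9.281 mol
For 10.60 mol CO, stoichiometry requires (1/2) × 10.60 = 5.300 mol O2; 9.281 mol is available, so CO is limiting.
n(CO2) = (2/2) × 10.60 = 10.60 mol
V(CO2) = nRT/P = 10.60 × 0.08206 × 576.15 / 3.92 = 127.8 L

128 L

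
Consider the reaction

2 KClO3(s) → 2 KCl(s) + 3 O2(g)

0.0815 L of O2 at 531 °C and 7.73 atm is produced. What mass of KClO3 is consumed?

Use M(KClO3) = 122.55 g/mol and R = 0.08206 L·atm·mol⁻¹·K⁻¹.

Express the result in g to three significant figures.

n(O2) = PV/RT = (7.73 × 0.0815) / (0.08206 × 804.15) = 0.009547 mol
n(KClO3) = (2/3) × 0.009547 = 0.006365 mol
m(KClO3) = 0.006365 × 122.55 = 0.7800 g

0.780 g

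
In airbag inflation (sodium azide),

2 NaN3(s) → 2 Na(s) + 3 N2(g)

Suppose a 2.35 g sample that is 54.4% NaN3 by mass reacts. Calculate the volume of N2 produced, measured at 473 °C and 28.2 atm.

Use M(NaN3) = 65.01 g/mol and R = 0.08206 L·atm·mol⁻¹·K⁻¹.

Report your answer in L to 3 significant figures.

0.0640 L

mass of NaN3 = 2.35 × 54.4/100 = 1.278 g
n(NaN3) = 1.278 / 65.01 = 0.01966 mol
n(N2) = (3/2) × 0.01966 = 0.02949 mol
V = nRT/P = 0.02949 × 0.08206 × 746.15 / 28.2 = 0.06403 L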